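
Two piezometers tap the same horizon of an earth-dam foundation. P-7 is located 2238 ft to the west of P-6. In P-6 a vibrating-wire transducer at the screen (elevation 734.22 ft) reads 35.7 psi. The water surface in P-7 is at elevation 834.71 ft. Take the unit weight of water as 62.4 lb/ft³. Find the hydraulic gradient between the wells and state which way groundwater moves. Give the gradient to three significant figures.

Pressure head at P-6: ψ = 144·P/γ = 144 × 35.7 / 62.4 = 82.38 ft.
Total head at P-6: h = z + ψ = 734.22 + 82.38 = 816.60 ft.
Total head at P-7: h = 834.71 ft (water level in the piezometer is the total head).
Head difference: h(P-6) − h(P-7) = 816.60 − 834.71 = -18.11 ft.
Hydraulic gradient: i = |Δh| / L = 18.11 / 2238 = 0.00809.
Flow is from higher to lower head: from P-7 toward P-6, i.e. toward the east.

i ≈ 0.00809; groundwater flows toward the east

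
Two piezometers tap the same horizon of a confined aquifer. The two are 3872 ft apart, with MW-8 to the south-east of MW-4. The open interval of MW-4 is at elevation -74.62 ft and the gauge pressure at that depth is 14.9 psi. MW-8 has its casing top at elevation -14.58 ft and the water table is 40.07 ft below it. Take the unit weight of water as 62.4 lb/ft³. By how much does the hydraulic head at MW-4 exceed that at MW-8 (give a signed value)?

Pressure head at MW-4: ψ = 144·P/γ = 144 × 14.9 / 62.4 = 34.38 ft.
Total head at MW-4: h = z + ψ = -74.62 + 34.38 = -40.24 ft.
Total head at MW-8: h = -14.58 − 40.07 = -54.65 ft.
Head difference: h(MW-4) − h(MW-8) = -40.24 − (-54.65) = 14.41 ft.

Δh ≈ 14.41 ft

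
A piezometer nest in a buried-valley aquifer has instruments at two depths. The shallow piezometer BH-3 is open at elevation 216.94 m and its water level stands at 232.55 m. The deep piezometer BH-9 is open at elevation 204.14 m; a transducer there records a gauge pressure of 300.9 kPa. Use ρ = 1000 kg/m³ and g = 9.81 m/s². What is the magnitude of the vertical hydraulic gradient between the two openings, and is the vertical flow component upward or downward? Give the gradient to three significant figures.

|i_v| ≈ 0.177; vertical flow is upward

Total head at BH-3: h = 232.55 m (water level in the standpipe).
Pressure head at BH-9: ψ = P/(ρg) = 300.9×1000 / (1000 × 9.81) = 30.67 m.
Total head at BH-9: h = z + ψ = 204.14 + 30.67 = 234.81 m.
Δh = h(BH-3) − h(BH-9) = 232.55 − 234.81 = -2.26 m.
Vertical separation Δz = 216.94 − 204.14 = 12.80 m.
|i_v| = |Δh| / Δz = 2.26 / 12.80 = 0.177.
Head is higher in the deep piezometer, so vertical flow is upward (discharge condition).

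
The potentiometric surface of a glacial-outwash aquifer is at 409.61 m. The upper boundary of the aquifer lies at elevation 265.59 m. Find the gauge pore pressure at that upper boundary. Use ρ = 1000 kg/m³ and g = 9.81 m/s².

Pressure head at the aquifer top: ψ = h − z = 409.61 − 265.59 = 144.02 m.
P = ρgψ = 1000 × 9.81 × 144.02 = 1412836 Pa ≈ 1410 kPa.

P ≈ 1410 kPa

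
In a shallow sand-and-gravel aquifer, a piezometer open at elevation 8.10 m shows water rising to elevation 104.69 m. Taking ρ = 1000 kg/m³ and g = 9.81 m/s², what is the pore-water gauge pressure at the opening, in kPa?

P ≈ 948 kPa

Pressure head ψ = h − z = 104.69 − 8.10 = 96.59 m.
P = ρgψ = 1000 × 9.81 × 96.59 = 947548 Pa ≈ 948 kPa.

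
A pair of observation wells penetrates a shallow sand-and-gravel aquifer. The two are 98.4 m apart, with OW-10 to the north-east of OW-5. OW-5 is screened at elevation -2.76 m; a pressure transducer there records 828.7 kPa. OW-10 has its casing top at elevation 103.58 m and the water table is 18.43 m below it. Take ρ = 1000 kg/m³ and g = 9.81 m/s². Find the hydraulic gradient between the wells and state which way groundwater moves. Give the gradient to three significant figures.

Pressure head at OW-5: ψ = P/(ρg) = 828.7×1000 / (1000 × 9.81) = 84.48 m.
Total head at OW-5: h = z + ψ = -2.76 + 84.48 = 81.72 m.
Total head at OW-10: h = 103.58 − 18.43 = 85.15 m.
Head difference: h(OW-5) − h(OW-10) = 81.72 − 85.15 = -3.43 m.
Hydraulic gradient: i = |Δh| / L = 3.43 / 98.4 = 0.0349.
Flow is from higher to lower head: from OW-10 toward OW-5, i.e. toward the south-west.

i ≈ 0.0349; groundwater flows toward the south-west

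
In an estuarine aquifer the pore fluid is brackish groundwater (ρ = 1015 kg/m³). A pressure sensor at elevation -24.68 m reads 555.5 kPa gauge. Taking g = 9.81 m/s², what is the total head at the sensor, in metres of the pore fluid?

ψ = P/(ρg) = 555.5×1000 / (1015 × 9.81) = 55.79 m.
h = z + ψ = -24.68 + 55.79 = 31.11 m.

h ≈ 31.11 m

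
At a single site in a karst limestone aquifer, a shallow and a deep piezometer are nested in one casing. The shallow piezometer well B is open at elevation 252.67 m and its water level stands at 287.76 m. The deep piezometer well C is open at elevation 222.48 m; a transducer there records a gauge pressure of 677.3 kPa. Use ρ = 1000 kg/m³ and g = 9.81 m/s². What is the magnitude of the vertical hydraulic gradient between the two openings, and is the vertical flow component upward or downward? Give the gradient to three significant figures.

Total head at well B: h = 287.76 m (water level in the standpipe).
Pressure head at well C: ψ = P/(ρg) = 677.3×1000 / (1000 × 9.81) = 69.04 m.
Total head at well C: h = z + ψ = 222.48 + 69.04 = 291.52 m.
Δh = h(well B) − h(well C) = 287.76 − 291.52 = -3.76 m.
Vertical separation Δz = 252.67 − 222.48 = 30.19 m.
|i_v| = |Δh| / Δz = 3.76 / 30.19 = 0.125.
Head is higher in the deep piezometer, so vertical flow is upward (discharge condition).

|i_v| ≈ 0.125; vertical flow is upward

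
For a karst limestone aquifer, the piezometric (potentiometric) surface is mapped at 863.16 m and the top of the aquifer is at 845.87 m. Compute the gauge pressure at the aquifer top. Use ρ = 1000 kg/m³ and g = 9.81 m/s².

P ≈ 170 kPa

Pressure head at the aquifer top: ψ = h − z = 863.16 − 845.87 = 17.29 m.
P = ρgψ = 1000 × 9.81 × 17.29 = 169615 Pa ≈ 170 kPa.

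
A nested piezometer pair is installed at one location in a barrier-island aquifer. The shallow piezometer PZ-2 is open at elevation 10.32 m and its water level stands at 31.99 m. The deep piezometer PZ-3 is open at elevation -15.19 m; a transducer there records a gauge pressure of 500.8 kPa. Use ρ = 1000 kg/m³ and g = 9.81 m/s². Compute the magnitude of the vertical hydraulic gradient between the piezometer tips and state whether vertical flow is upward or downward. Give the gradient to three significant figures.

Total head at PZ-2: h = 31.99 m (water level in the standpipe).
Pressure head at PZ-3: ψ = P/(ρg) = 500.8×1000 / (1000 × 9.81) = 51.05 m.
Total head at PZ-3: h = z + ψ = -15.19 + 51.05 = 35.86 m.
Δh = h(PZ-2) − h(PZ-3) = 31.99 − 35.86 = -3.87 m.
Vertical separation Δz = 10.32 − (-15.19) = 25.51 m.
|i_v| = |Δh| / Δz = 3.87 / 25.51 = 0.152.
Head is higher in the deep piezometer, so vertical flow is upward (discharge condition).

|i_v| ≈ 0.152; vertical flow is upward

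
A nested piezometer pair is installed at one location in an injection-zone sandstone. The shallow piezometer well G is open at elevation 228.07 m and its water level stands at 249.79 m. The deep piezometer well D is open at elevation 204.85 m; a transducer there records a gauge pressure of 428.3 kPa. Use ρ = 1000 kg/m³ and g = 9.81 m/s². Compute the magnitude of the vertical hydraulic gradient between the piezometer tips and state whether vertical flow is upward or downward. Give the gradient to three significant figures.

Total head at well G: h = 249.79 m (water level in the standpipe).
Pressure head at well D: ψ = P/(ρg) = 428.3×1000 / (1000 × 9.81) = 43.66 m.
Total head at well D: h = z + ψ = 204.85 + 43.66 = 248.51 m.
Δh = h(well G) − h(well D) = 249.79 − 248.51 = 1.28 m.
Vertical separation Δz = 228.07 − 204.85 = 23.22 m.
|i_v| = |Δh| / Δz = 1.28 / 23.22 = 0.0551.
Head is higher in the shallow piezometer, so vertical flow is downward (recharge condition).

|i_v| ≈ 0.0551; vertical flow is downward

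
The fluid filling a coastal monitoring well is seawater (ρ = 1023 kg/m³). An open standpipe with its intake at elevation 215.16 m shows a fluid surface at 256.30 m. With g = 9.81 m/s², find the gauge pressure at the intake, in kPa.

P ≈ 413 kPa

Pressure head ψ = h − z = 256.30 − 215.16 = 41.14 m.
P = ρgψ = 1023 × 9.81 × 41.14 = 412866 Pa ≈ 413 kPa.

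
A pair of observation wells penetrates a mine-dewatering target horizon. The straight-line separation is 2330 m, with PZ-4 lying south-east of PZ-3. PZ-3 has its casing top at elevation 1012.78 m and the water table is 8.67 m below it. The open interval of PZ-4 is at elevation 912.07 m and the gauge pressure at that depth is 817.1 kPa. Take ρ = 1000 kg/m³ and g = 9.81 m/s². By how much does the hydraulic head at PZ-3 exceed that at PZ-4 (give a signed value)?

Δh ≈ 8.75 m

Total head at PZ-3: h = 1012.78 − 8.67 = 1004.11 m.
Pressure head at PZ-4: ψ = P/(ρg) = 817.1×1000 / (1000 × 9.81) = 83.29 m.
Total head at PZ-4: h = z + ψ = 912.07 + 83.29 = 995.36 m.
Head difference: h(PZ-3) − h(PZ-4) = 1004.11 − 995.36 = 8.75 m.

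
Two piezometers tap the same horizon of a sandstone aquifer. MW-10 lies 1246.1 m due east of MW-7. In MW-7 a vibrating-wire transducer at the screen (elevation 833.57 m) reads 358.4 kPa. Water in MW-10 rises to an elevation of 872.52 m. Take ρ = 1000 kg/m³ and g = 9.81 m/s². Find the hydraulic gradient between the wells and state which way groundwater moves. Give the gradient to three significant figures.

Pressure head at MW-7: ψ = P/(ρg) = 358.4×1000 / (1000 × 9.81) = 36.53 m.
Total head at MW-7: h = z + ψ = 833.57 + 36.53 = 870.10 m.
Total head at MW-10: h = 872.52 m (water level in the piezometer is the total head).
Head difference: h(MW-7) − h(MW-10) = 870.10 − 872.52 = -2.42 m.
Hydraulic gradient: i = |Δh| / L = 2.42 / 1246.1 = 0.00194.
Flow is from higher to lower head: from MW-10 toward MW-7, i.e. toward the west.

i ≈ 0.00194; groundwater flows toward the west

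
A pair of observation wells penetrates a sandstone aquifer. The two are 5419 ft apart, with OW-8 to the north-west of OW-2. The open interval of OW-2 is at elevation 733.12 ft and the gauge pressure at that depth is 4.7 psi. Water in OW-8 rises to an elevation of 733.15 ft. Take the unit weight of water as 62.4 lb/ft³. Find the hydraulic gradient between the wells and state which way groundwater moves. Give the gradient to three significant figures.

i ≈ 0.00200; groundwater flows toward the north-west

Pressure head at OW-2: ψ = 144·P/γ = 144 × 4.7 / 62.4 = 10.85 ft.
Total head at OW-2: h = z + ψ = 733.12 + 10.85 = 743.97 ft.
Total head at OW-8: h = 733.15 ft (water level in the piezometer is the total head).
Head difference: h(OW-2) − h(OW-8) = 743.97 − 733.15 = 10.82 ft.
Hydraulic gradient: i = |Δh| / L = 10.82 / 5419 = 0.00200.
Flow is from higher to lower head: from OW-2 toward OW-8, i.e. toward the north-west.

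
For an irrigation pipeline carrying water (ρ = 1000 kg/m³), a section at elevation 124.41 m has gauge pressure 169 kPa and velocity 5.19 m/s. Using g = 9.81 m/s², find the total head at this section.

h ≈ 143.01 m

Pressure head ψ = P/(ρg) = 169×1000 / (1000 × 9.81) = 17.23 m.
Velocity head = v²/(2g) = 5.19² / (2 × 9.81) = 1.373 m.
h = z + ψ + v²/(2g) = 124.41 + 17.23 + 1.373 = 143.01 m.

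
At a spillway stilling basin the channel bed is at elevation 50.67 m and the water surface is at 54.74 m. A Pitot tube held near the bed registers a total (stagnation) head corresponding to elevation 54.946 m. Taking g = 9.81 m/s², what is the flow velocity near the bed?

v ≈ 2.01 m/s

Near the bed, under hydrostatic conditions, the piezometric head (z + ψ) equals the free-surface elevation, 54.74 m.
Velocity head = total − piezometric = 54.946 − 54.74 = 0.206 m.
v = √(2g·h_v) = √(2 × 9.81 × 0.206) = 2.01 m/s.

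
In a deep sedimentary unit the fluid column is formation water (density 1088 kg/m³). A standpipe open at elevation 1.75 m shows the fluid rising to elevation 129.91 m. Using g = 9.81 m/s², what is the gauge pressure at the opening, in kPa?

Pressure head ψ = h − z = 129.91 − 1.75 = 128.16 m.
P = ρgψ = 1088 × 9.81 × 128.16 = 1367888 Pa ≈ 1370 kPa.

P ≈ 1370 kPa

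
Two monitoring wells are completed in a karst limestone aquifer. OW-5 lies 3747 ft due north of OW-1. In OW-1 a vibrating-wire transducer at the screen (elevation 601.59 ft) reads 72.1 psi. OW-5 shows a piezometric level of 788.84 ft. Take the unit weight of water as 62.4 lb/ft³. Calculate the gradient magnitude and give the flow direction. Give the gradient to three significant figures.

i ≈ 0.00557; groundwater flows toward the south

Pressure head at OW-1: ψ = 144·P/γ = 144 × 72.1 / 62.4 = 166.38 ft.
Total head at OW-1: h = z + ψ = 601.59 + 166.38 = 767.97 ft.
Total head at OW-5: h = 788.84 ft (water level in the piezometer is the total head).
Head difference: h(OW-1) − h(OW-5) = 767.97 − 788.84 = -20.87 ft.
Hydraulic gradient: i = |Δh| / L = 20.87 / 3747 = 0.00557.
Flow is from higher to lower head: from OW-5 toward OW-1, i.e. toward the south.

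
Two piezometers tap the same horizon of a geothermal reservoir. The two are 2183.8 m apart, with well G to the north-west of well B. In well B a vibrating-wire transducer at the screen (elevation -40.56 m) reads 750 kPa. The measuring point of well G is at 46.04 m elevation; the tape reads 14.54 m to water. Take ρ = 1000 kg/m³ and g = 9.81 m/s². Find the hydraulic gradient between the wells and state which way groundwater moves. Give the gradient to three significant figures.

i ≈ 0.00201; groundwater flows toward the north-west

Pressure head at well B: ψ = P/(ρg) = 750×1000 / (1000 × 9.81) = 76.45 m.
Total head at well B: h = z + ψ = -40.56 + 76.45 = 35.89 m.
Total head at well G: h = 46.04 − 14.54 = 31.50 m.
Head difference: h(well B) − h(well G) = 35.89 − 31.50 = 4.39 m.
Hydraulic gradient: i = |Δh| / L = 4.39 / 2183.8 = 0.00201.
Flow is from higher to lower head: from well B toward well G, i.e. toward the north-west.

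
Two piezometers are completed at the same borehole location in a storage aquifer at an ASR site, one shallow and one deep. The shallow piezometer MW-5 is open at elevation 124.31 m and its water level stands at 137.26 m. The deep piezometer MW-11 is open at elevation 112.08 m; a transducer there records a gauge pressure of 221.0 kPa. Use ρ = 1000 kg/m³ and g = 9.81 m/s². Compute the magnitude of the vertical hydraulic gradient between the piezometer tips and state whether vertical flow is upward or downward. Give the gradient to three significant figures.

Total head at MW-5: h = 137.26 m (water level in the standpipe).
Pressure head at MW-11: ψ = P/(ρg) = 221.0×1000 / (1000 × 9.81) = 22.53 m.
Total head at MW-11: h = z + ψ = 112.08 + 22.53 = 134.61 m.
Δh = h(MW-5) − h(MW-11) = 137.26 − 134.61 = 2.65 m.
Vertical separation Δz = 124.31 − 112.08 = 12.23 m.
|i_v| = |Δh| / Δz = 2.65 / 12.23 = 0.217.
Head is higher in the shallow piezometer, so vertical flow is downward (recharge condition).

|i_v| ≈ 0.217; vertical flow is downward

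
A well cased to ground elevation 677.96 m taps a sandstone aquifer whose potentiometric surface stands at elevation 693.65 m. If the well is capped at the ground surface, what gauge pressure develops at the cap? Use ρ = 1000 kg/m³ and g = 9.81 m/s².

Head above the cap: Δh = 693.65 − 677.96 = 15.69 m.
P = ρgΔh = 1000 × 9.81 × 15.69 = 153919 Pa ≈ 154 kPa.

P ≈ 154 kPa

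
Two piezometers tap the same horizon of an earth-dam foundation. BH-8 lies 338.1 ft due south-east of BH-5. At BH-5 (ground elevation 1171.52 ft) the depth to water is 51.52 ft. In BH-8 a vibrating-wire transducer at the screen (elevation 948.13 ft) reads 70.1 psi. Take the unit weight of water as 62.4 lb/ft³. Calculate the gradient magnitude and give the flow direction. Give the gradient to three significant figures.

i ≈ 0.0299; groundwater flows toward the south-east

Total head at BH-5: h = 1171.52 − 51.52 = 1120.00 ft.
Pressure head at BH-8: ψ = 144·P/γ = 144 × 70.1 / 62.4 = 161.77 ft.
Total head at BH-8: h = z + ψ = 948.13 + 161.77 = 1109.90 ft.
Head difference: h(BH-5) − h(BH-8) = 1120.00 − 1109.90 = 10.10 ft.
Hydraulic gradient: i = |Δh| / L = 10.10 / 338.1 = 0.0299.
Flow is from higher to lower head: from BH-5 toward BH-8, i.e. toward the south-east.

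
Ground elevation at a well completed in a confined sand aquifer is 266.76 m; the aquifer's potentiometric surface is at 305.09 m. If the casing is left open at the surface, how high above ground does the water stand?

≈ 38.33 m above ground

Water rises to the potentiometric surface, so the rise above ground = 305.09 − 266.76 = 38.33 m.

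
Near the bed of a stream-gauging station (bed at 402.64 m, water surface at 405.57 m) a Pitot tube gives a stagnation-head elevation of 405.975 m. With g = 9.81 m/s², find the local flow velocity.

v ≈ 2.82 m/s

Near the bed, under hydrostatic conditions, the piezometric head (z + ψ) equals the free-surface elevation, 405.57 m.
Velocity head = total − piezometric = 405.975 − 405.57 = 0.405 m.
v = √(2g·h_v) = √(2 × 9.81 × 0.405) = 2.82 m/s.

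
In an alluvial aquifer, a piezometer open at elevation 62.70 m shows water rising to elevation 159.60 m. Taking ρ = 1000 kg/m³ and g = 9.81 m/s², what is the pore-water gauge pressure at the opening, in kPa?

Pressure head ψ = h − z = 159.60 − 62.70 = 96.90 m.
P = ρgψ = 1000 × 9.81 × 96.90 = 950589 Pa ≈ 951 kPa.

P ≈ 951 kPa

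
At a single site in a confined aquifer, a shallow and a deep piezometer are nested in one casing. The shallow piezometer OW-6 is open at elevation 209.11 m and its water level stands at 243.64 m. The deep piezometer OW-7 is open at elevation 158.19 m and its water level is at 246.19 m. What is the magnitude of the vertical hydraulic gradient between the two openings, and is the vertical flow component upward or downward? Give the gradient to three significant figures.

|i_v| ≈ 0.0501; vertical flow is upward

Total head at OW-6: h = 243.64 m (water level in the standpipe).
Total head at OW-7: h = 246.19 m.
Δh = h(OW-6) − h(OW-7) = 243.64 − 246.19 = -2.55 m.
Vertical separation Δz = 209.11 − 158.19 = 50.92 m.
|i_v| = |Δh| / Δz = 2.55 / 50.92 = 0.0501.
Head is higher in the deep piezometer, so vertical flow is upward (discharge condition).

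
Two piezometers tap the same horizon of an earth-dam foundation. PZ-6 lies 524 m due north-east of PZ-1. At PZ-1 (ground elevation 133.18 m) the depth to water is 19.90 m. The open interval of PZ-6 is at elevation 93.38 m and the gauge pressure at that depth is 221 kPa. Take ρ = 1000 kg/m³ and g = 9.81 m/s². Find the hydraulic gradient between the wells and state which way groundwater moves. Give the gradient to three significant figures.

Total head at PZ-1: h = 133.18 − 19.90 = 113.28 m.
Pressure head at PZ-6: ψ = P/(ρg) = 221×1000 / (1000 × 9.81) = 22.53 m.
Total head at PZ-6: h = z + ψ = 93.38 + 22.53 = 115.91 m.
Head difference: h(PZ-1) − h(PZ-6) = 113.28 − 115.91 = -2.63 m.
Hydraulic gradient: i = |Δh| / L = 2.63 / 524 = 0.00502.
Flow is from higher to lower head: from PZ-6 toward PZ-1, i.e. toward the south-west.

i ≈ 0.00502; groundwater flows toward the south-west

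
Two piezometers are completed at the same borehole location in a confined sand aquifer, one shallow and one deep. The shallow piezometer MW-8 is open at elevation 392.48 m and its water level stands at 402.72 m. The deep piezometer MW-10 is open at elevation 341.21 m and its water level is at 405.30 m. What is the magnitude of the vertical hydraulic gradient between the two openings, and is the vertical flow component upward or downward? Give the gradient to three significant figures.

|i_v| ≈ 0.0503; vertical flow is upward

Total head at MW-8: h = 402.72 m (water level in the standpipe).
Total head at MW-10: h = 405.30 m.
Δh = h(MW-8) − h(MW-10) = 402.72 − 405.30 = -2.58 m.
Vertical separation Δz = 392.48 − 341.21 = 51.27 m.
|i_v| = |Δh| / Δz = 2.58 / 51.27 = 0.0503.
Head is higher in the deep piezometer, so vertical flow is upward (discharge condition).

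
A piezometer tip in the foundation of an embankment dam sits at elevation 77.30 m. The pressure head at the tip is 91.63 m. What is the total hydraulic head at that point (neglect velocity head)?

h ≈ 168.93 m

h = z + ψ = 77.30 + 91.63 = 168.93 m.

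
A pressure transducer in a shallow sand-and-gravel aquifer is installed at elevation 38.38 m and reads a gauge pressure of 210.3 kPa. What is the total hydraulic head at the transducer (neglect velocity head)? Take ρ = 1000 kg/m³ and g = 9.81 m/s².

h ≈ 59.82 m

ψ = P/(ρg) = 210.3×1000 / (1000 × 9.81) = 21.44 m.
h = z + ψ = 38.38 + 21.44 = 59.82 m.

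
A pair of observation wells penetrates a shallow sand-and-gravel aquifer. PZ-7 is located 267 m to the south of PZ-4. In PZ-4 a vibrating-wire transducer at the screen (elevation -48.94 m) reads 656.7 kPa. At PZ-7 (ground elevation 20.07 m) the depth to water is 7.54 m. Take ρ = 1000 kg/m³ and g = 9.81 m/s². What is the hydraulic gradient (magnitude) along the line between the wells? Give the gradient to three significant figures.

Pressure head at PZ-4: ψ = P/(ρg) = 656.7×1000 / (1000 × 9.81) = 66.94 m.
Total head at PZ-4: h = z + ψ = -48.94 + 66.94 = 18.00 m.
Total head at PZ-7: h = 20.07 − 7.54 = 12.53 m.
Head difference: h(PZ-4) − h(PZ-7) = 18.00 − 12.53 = 5.47 m.
Hydraulic gradient: i = |Δh| / L = 5.47 / 267 = 0.0205.

i ≈ 0.0205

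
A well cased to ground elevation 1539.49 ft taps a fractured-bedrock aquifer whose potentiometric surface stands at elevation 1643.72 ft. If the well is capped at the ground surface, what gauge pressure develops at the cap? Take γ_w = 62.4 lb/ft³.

P ≈ 45.2 psi

Head above the cap: Δh = 1643.72 − 1539.49 = 104.23 ft.
P = γΔh/144 = 62.4 × 104.23 / 144 = 45.2 psi.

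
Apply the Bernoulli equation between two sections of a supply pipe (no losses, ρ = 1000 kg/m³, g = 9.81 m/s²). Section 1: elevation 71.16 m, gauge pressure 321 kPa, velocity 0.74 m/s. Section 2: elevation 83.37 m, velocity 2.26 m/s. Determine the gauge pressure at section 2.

Pressure head at 1: ψ₁ = P₁/(ρg) = 321×1000 / (1000 × 9.81) = 32.72 m.
Velocity heads: v₁²/2g = 0.74²/19.62 = 0.028 m; v₂²/2g = 2.26²/19.62 = 0.260 m.
Total head H = z₁ + ψ₁ + v₁²/2g = 71.16 + 32.72 + 0.028 = 103.91 m.
ψ₂ = H − z₂ − v₂²/2g = 103.91 − 83.37 − 0.260 = 20.28 m.
P₂ = ρgψ₂ = 1000 × 9.81 × 20.28 ≈ 199 kPa.

P₂ ≈ 199 kPa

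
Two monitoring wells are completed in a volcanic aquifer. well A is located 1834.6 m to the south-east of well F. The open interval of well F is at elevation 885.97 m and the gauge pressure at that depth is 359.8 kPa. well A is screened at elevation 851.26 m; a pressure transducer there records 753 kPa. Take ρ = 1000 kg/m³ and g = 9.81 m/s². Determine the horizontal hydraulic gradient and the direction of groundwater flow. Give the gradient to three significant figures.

Pressure head at well F: ψ = P/(ρg) = 359.8×1000 / (1000 × 9.81) = 36.68 m.
Total head at well F: h = z + ψ = 885.97 + 36.68 = 922.65 m.
Pressure head at well A: ψ = P/(ρg) = 753×1000 / (1000 × 9.81) = 76.76 m.
Total head at well A: h = z + ψ = 851.26 + 76.76 = 928.02 m.
Head difference: h(well F) − h(well A) = 922.65 − 928.02 = -5.37 m.
Hydraulic gradient: i = |Δh| / L = 5.37 / 1834.6 = 0.00293.
Flow is from higher to lower head: from well A toward well F, i.e. toward the north-west.

i ≈ 0.00293; groundwater flows toward the north-west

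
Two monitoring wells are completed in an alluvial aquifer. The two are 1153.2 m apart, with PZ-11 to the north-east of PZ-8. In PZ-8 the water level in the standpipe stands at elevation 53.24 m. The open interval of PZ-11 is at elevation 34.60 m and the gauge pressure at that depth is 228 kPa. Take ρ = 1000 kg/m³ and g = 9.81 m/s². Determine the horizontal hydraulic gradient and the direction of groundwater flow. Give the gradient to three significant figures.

Total head at PZ-8: h = 53.24 m (water level in the piezometer is the total head).
Pressure head at PZ-11: ψ = P/(ρg) = 228×1000 / (1000 × 9.81) = 23.24 m.
Total head at PZ-11: h = z + ψ = 34.60 + 23.24 = 57.84 m.
Head difference: h(PZ-8) − h(PZ-11) = 53.24 − 57.84 = -4.60 m.
Hydraulic gradient: i = |Δh| / L = 4.60 / 1153.2 = 0.00399.
Flow is from higher to lower head: from PZ-11 toward PZ-8, i.e. toward the south-west.

i ≈ 0.00399; groundwater flows toward the south-west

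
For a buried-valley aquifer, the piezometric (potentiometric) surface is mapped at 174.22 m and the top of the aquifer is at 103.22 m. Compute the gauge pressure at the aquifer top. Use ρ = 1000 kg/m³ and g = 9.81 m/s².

P ≈ 697 kPa

Pressure head at the aquifer top: ψ = h − z = 174.22 − 103.22 = 71.00 m.
P = ρgψ = 1000 × 9.81 × 71.00 = 696510 Pa ≈ 697 kPa.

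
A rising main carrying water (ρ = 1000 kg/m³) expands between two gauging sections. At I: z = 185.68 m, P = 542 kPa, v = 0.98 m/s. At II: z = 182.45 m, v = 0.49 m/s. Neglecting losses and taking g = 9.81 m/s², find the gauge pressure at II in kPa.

P₂ ≈ 574 kPa

Pressure head at I: ψ₁ = P₁/(ρg) = 542×1000 / (1000 × 9.81) = 55.25 m.
Velocity heads: v₁²/2g = 0.98²/19.62 = 0.049 m; v₂²/2g = 0.49²/19.62 = 0.012 m.
Total head H = z₁ + ψ₁ + v₁²/2g = 185.68 + 55.25 + 0.049 = 240.98 m.
ψ₂ = H − z₂ − v₂²/2g = 240.98 − 182.45 − 0.012 = 58.52 m.
P₂ = ρgψ₂ = 1000 × 9.81 × 58.52 ≈ 574 kPa.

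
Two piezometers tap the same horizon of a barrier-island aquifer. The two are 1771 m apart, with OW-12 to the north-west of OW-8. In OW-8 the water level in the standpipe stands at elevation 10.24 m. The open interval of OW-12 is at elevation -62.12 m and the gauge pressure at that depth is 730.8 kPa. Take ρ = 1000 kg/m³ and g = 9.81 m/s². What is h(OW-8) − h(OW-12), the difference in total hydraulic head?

Total head at OW-8: h = 10.24 m (water level in the piezometer is the total head).
Pressure head at OW-12: ψ = P/(ρg) = 730.8×1000 / (1000 × 9.81) = 74.50 m.
Total head at OW-12: h = z + ψ = -62.12 + 74.50 = 12.38 m.
Head difference: h(OW-8) − h(OW-12) = 10.24 − 12.38 = -2.14 m.

Δh ≈ -2.14 m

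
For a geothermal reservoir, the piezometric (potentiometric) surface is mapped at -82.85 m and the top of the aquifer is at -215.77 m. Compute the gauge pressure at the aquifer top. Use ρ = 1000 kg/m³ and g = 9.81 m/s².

P ≈ 1300 kPa

Pressure head at the aquifer top: ψ = h − z = -82.85 − (-215.77) = 132.92 m.
P = ρgψ = 1000 × 9.81 × 132.92 = 1303945 Pa ≈ 1300 kPa.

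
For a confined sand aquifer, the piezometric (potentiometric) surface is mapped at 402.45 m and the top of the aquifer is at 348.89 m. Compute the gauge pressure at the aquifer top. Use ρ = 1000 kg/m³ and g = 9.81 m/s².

Pressure head at the aquifer top: ψ = h − z = 402.45 − 348.89 = 53.56 m.
P = ρgψ = 1000 × 9.81 × 53.56 = 525424 Pa ≈ 525 kPa.

P ≈ 525 kPa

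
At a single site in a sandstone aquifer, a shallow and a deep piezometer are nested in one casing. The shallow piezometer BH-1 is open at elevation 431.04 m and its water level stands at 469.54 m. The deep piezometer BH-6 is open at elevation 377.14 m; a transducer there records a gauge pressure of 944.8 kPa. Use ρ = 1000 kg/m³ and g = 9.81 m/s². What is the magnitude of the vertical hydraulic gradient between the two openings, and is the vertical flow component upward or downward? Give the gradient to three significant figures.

Total head at BH-1: h = 469.54 m (water level in the standpipe).
Pressure head at BH-6: ψ = P/(ρg) = 944.8×1000 / (1000 × 9.81) = 96.31 m.
Total head at BH-6: h = z + ψ = 377.14 + 96.31 = 473.45 m.
Δh = h(BH-1) − h(BH-6) = 469.54 − 473.45 = -3.91 m.
Vertical separation Δz = 431.04 − 377.14 = 53.90 m.
|i_v| = |Δh| / Δz = 3.91 / 53.90 = 0.0725.
Head is higher in the deep piezometer, so vertical flow is upward (discharge condition).

|i_v| ≈ 0.0725; vertical flow is upward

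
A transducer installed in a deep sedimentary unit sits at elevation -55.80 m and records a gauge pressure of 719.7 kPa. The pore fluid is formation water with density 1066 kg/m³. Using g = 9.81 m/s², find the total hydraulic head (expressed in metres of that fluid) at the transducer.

ψ = P/(ρg) = 719.7×1000 / (1066 × 9.81) = 68.82 m.
h = z + ψ = -55.80 + 68.82 = 13.02 m.

h ≈ 13.02 m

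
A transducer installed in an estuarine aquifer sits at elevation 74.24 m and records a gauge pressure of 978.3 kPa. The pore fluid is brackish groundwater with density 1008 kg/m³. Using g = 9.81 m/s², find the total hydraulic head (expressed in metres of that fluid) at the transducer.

h ≈ 173.17 m

ψ = P/(ρg) = 978.3×1000 / (1008 × 9.81) = 98.93 m.
h = z + ψ = 74.24 + 98.93 = 173.17 m.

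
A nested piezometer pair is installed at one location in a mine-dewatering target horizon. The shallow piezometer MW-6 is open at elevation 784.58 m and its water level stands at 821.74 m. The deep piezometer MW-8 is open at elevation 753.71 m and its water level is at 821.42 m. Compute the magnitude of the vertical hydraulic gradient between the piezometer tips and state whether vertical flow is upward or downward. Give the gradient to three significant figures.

Total head at MW-6: h = 821.74 m (water level in the standpipe).
Total head at MW-8: h = 821.42 m.
Δh = h(MW-6) − h(MW-8) = 821.74 − 821.42 = 0.32 m.
Vertical separation Δz = 784.58 − 753.71 = 30.87 m.
|i_v| = |Δh| / Δz = 0.32 / 30.87 = 0.0104.
Head is higher in the shallow piezometer, so vertical flow is downward (recharge condition).

|i_v| ≈ 0.0104; vertical flow is downward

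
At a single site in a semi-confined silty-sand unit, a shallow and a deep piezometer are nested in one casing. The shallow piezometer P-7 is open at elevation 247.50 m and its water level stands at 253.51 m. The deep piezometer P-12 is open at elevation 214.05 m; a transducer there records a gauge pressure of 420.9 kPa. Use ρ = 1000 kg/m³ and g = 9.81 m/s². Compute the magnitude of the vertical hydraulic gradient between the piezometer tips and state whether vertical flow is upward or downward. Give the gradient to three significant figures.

Total head at P-7: h = 253.51 m (water level in the standpipe).
Pressure head at P-12: ψ = P/(ρg) = 420.9×1000 / (1000 × 9.81) = 42.91 m.
Total head at P-12: h = z + ψ = 214.05 + 42.91 = 256.96 m.
Δh = h(P-7) − h(P-12) = 253.51 − 256.96 = -3.45 m.
Vertical separation Δz = 247.50 − 214.05 = 33.45 m.
|i_v| = |Δh| / Δz = 3.45 / 33.45 = 0.103.
Head is higher in the deep piezometer, so vertical flow is upward (discharge condition).

|i_v| ≈ 0.103; vertical flow is upward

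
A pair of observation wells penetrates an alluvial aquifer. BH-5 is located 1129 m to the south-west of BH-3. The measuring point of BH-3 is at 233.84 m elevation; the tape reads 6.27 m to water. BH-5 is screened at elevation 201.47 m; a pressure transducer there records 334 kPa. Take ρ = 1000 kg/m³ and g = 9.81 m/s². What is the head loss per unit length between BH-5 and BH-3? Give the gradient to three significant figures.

Total head at BH-3: h = 233.84 − 6.27 = 227.57 m.
Pressure head at BH-5: ψ = P/(ρg) = 334×1000 / (1000 × 9.81) = 34.05 m.
Total head at BH-5: h = z + ψ = 201.47 + 34.05 = 235.52 m.
Head difference: h(BH-3) − h(BH-5) = 227.57 − 235.52 = -7.95 m.
Hydraulic gradient: i = |Δh| / L = 7.95 / 1129 = 0.00704.

i ≈ 0.00704 m/m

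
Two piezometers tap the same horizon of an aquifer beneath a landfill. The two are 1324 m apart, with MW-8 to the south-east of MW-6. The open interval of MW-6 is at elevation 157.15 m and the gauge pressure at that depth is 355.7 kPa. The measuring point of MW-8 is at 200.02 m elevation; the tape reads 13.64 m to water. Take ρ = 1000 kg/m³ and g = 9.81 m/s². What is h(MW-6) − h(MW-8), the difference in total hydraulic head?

Δh ≈ 7.03 m

Pressure head at MW-6: ψ = P/(ρg) = 355.7×1000 / (1000 × 9.81) = 36.26 m.
Total head at MW-6: h = z + ψ = 157.15 + 36.26 = 193.41 m.
Total head at MW-8: h = 200.02 − 13.64 = 186.38 m.
Head difference: h(MW-6) − h(MW-8) = 193.41 − 186.38 = 7.03 m.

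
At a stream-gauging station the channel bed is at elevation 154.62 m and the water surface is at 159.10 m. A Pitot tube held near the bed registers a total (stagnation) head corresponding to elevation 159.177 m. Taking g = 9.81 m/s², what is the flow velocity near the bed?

v ≈ 1.23 m/s

Near the bed, under hydrostatic conditions, the piezometric head (z + ψ) equals the free-surface elevation, 159.10 m.
Velocity head = total − piezometric = 159.177 − 159.10 = 0.077 m.
v = √(2g·h_v) = √(2 × 9.81 × 0.077) = 1.23 m/s.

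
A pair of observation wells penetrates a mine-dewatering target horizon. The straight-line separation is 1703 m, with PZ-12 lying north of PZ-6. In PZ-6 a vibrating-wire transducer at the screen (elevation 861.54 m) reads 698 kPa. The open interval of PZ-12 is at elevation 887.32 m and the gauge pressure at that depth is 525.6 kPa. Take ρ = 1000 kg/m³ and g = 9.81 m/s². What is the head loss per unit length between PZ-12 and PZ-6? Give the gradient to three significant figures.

i ≈ 0.00482 m/m

Pressure head at PZ-6: ψ = P/(ρg) = 698×1000 / (1000 × 9.81) = 71.15 m.
Total head at PZ-6: h = z + ψ = 861.54 + 71.15 = 932.69 m.
Pressure head at PZ-12: ψ = P/(ρg) = 525.6×1000 / (1000 × 9.81) = 53.58 m.
Total head at PZ-12: h = z + ψ = 887.32 + 53.58 = 940.90 m.
Head difference: h(PZ-6) − h(PZ-12) = 932.69 − 940.90 = -8.21 m.
Hydraulic gradient: i = |Δh| / L = 8.21 / 1703 = 0.00482.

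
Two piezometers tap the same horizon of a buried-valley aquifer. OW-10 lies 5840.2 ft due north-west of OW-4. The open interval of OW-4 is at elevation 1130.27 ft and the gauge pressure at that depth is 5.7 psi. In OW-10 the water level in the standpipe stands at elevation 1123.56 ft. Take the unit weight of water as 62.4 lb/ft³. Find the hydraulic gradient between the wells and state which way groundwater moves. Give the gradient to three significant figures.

Pressure head at OW-4: ψ = 144·P/γ = 144 × 5.7 / 62.4 = 13.15 ft.
Total head at OW-4: h = z + ψ = 1130.27 + 13.15 = 1143.42 ft.
Total head at OW-10: h = 1123.56 ft (water level in the piezometer is the total head).
Head difference: h(OW-4) − h(OW-10) = 1143.42 − 1123.56 = 19.86 ft.
Hydraulic gradient: i = |Δh| / L = 19.86 / 5840.2 = 0.00340.
Flow is from higher to lower head: from OW-4 toward OW-10, i.e. toward the north-west.

i ≈ 0.00340; groundwater flows toward the north-west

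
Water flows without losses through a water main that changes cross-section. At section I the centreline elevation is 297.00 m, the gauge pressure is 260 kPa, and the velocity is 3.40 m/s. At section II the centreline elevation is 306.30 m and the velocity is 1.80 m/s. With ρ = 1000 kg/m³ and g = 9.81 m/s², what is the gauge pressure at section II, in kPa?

Pressure head at I: ψ₁ = P₁/(ρg) = 260×1000 / (1000 × 9.81) = 26.50 m.
Velocity heads: v₁²/2g = 3.40²/19.62 = 0.589 m; v₂²/2g = 1.80²/19.62 = 0.165 m.
Total head H = z₁ + ψ₁ + v₁²/2g = 297.00 + 26.50 + 0.589 = 324.09 m.
ψ₂ = H − z₂ − v₂²/2g = 324.09 − 306.30 − 0.165 = 17.62 m.
P₂ = ρgψ₂ = 1000 × 9.81 × 17.62 ≈ 173 kPa.

P₂ ≈ 173 kPa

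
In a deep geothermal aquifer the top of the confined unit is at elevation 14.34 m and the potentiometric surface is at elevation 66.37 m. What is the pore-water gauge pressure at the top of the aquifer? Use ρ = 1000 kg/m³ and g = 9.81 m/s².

P ≈ 510 kPa

Pressure head at the aquifer top: ψ = h − z = 66.37 − 14.34 = 52.03 m.
P = ρgψ = 1000 × 9.81 × 52.03 = 510414 Pa ≈ 510 kPa.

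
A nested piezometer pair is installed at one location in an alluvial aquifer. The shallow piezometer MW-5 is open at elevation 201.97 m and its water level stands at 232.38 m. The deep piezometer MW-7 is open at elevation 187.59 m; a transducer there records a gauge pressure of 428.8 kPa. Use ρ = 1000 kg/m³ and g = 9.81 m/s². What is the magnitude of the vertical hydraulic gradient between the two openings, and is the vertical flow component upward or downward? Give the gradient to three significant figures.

|i_v| ≈ 0.0751; vertical flow is downward

Total head at MW-5: h = 232.38 m (water level in the standpipe).
Pressure head at MW-7: ψ = P/(ρg) = 428.8×1000 / (1000 × 9.81) = 43.71 m.
Total head at MW-7: h = z + ψ = 187.59 + 43.71 = 231.30 m.
Δh = h(MW-5) − h(MW-7) = 232.38 − 231.30 = 1.08 m.
Vertical separation Δz = 201.97 − 187.59 = 14.38 m.
|i_v| = |Δh| / Δz = 1.08 / 14.38 = 0.0751.
Head is higher in the shallow piezometer, so vertical flow is downward (recharge condition).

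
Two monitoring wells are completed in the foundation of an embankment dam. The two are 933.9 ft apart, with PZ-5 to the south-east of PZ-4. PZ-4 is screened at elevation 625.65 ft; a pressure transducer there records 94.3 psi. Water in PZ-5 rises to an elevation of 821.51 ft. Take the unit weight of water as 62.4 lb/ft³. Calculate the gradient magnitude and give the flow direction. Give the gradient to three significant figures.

i ≈ 0.0233; groundwater flows toward the south-east

Pressure head at PZ-4: ψ = 144·P/γ = 144 × 94.3 / 62.4 = 217.62 ft.
Total head at PZ-4: h = z + ψ = 625.65 + 217.62 = 843.27 ft.
Total head at PZ-5: h = 821.51 ft (water level in the piezometer is the total head).
Head difference: h(PZ-4) − h(PZ-5) = 843.27 − 821.51 = 21.76 ft.
Hydraulic gradient: i = |Δh| / L = 21.76 / 933.9 = 0.0233.
Flow is from higher to lower head: from PZ-4 toward PZ-5, i.e. toward the south-east.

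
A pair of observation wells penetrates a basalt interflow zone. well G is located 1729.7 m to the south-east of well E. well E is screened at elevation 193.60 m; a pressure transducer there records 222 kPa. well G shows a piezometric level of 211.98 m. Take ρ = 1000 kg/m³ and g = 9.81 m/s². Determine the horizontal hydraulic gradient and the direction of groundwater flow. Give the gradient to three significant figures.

Pressure head at well E: ψ = P/(ρg) = 222×1000 / (1000 × 9.81) = 22.63 m.
Total head at well E: h = z + ψ = 193.60 + 22.63 = 216.23 m.
Total head at well G: h = 211.98 m (water level in the piezometer is the total head).
Head difference: h(well E) − h(well G) = 216.23 − 211.98 = 4.25 m.
Hydraulic gradient: i = |Δh| / L = 4.25 / 1729.7 = 0.00246.
Flow is from higher to lower head: from well E toward well G, i.e. toward the south-east.

i ≈ 0.00246; groundwater flows toward the south-east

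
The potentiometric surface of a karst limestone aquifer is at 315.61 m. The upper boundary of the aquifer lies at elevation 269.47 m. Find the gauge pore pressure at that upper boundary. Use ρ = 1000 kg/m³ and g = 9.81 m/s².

Pressure head at the aquifer top: ψ = h − z = 315.61 − 269.47 = 46.14 m.
P = ρgψ = 1000 × 9.81 × 46.14 = 452633 Pa ≈ 453 kPa.

P ≈ 453 kPa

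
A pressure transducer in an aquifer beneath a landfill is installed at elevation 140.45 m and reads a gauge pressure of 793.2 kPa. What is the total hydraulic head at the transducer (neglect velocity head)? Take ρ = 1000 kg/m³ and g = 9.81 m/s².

ψ = P/(ρg) = 793.2×1000 / (1000 × 9.81) = 80.86 m.
h = z + ψ = 140.45 + 80.86 = 221.31 m.

h ≈ 221.31 m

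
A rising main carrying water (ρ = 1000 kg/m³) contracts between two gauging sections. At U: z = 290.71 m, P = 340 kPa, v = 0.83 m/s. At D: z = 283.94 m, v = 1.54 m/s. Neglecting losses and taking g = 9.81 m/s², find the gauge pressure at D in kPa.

P₂ ≈ 406 kPa

Pressure head at U: ψ₁ = P₁/(ρg) = 340×1000 / (1000 × 9.81) = 34.66 m.
Velocity heads: v₁²/2g = 0.83²/19.62 = 0.035 m; v₂²/2g = 1.54²/19.62 = 0.121 m.
Total head H = z₁ + ψ₁ + v₁²/2g = 290.71 + 34.66 + 0.035 = 325.41 m.
ψ₂ = H − z₂ − v₂²/2g = 325.41 − 283.94 − 0.121 = 41.35 m.
P₂ = ρgψ₂ = 1000 × 9.81 × 41.35 ≈ 406 kPa.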